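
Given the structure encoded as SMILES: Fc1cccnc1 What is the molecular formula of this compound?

Walk through each heavy atom and fill implicit hydrogens from standard valence (C 4, N 3, O 2, S 2, halogen 1); for lowercase aromatic atoms, an aromatic c carries 1 H when it has two neighbours and 0 H with three, and aromatic n carries 0 H:
  atom 1: F (halogen, monovalent) → 0 H
  atom 2: aromatic c, 3 neighbours → 0 H
  atom 3: aromatic c, 2 neighbours → 1 H
  atom 4: aromatic c, 2 neighbours → 1 H
  atom 5: aromatic c, 2 neighbours → 1 H
  atom 6: aromatic n, 2 neighbours → 0 H
  atom 7: aromatic c, 2 neighbours → 1 H
Totals → C:5, H:4, F:1, N:1.
In Hill order: C5H4FN.

C5H4FN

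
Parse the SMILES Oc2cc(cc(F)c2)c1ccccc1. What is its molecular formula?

C12H9FO

Walk through each heavy atom and fill implicit hydrogens from standard valence (C 4, N 3, O 2, S 2, halogen 1); for lowercase aromatic atoms, an aromatic c carries 1 H when it has two neighbours and 0 H with three, and aromatic n carries 0 H:
  atom 1: O, bond orders sum to 1 (valence 2) → 1 H
  atom 2: aromatic c, 3 neighbours → 0 H
  atom 3: aromatic c, 2 neighbours → 1 H
  atom 4: aromatic c, 3 neighbours → 0 H
  atom 5: aromatic c, 2 neighbours → 1 H
  atom 6: aromatic c, 3 neighbours → 0 H
  atom 7: F (halogen, monovalent) → 0 H
  atom 8: aromatic c, 2 neighbours → 1 H
  atom 9: aromatic c, 3 neighbours → 0 H
  atom 10: aromatic c, 2 neighbours → 1 H
  atom 11: aromatic c, 2 neighbours → 1 H
  atom 12: aromatic c, 2 neighbours → 1 H
  atom 13: aromatic c, 2 neighbours → 1 H
  atom 14: aromatic c, 2 neighbours → 1 H
Totals → C:12, H:9, F:1, O:1.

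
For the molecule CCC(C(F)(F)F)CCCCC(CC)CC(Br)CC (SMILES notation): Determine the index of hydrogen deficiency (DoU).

Degree of unsaturation = (number of rings) + (number of π bonds).
Ring closures in the SMILES: 0.
π bonds: none → 0 DoU from unsaturation.
Total DoU = 0 + 0 = 0.

0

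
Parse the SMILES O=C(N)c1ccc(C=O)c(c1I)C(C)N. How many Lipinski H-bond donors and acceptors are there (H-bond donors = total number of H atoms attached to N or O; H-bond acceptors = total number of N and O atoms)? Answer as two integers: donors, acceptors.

4, 4

Donors: find every N or O and count the H atoms it carries.
  atom 1 (O): bond orders sum to 2 → 0 H
  atom 3 (N): bond orders sum to 1 → 2 H
  atom 9 (O): bond orders sum to 2 → 0 H
  atom 15 (N): bond orders sum to 1 → 2 H
Lipinski HBD = 4.
Acceptors: N atoms = 2, O atoms = 2 → HBA = 4.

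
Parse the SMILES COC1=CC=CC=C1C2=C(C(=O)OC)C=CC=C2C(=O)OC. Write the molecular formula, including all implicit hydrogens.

C17H16O5

Walk through each heavy atom and fill implicit hydrogens from standard valence (C 4, N 3, O 2, S 2, halogen 1):
  atom 1: C, bond orders sum to 1 (valence 4) → 3 H
  atom 2: O, bond orders sum to 2 (valence 2) → 0 H
  atom 3: C, bond orders sum to 4 (valence 4) → 0 H
  atom 4: C, bond orders sum to 3 (valence 4) → 1 H
  atom 5: C, bond orders sum to 3 (valence 4) → 1 H
  atom 6: C, bond orders sum to 3 (valence 4) → 1 H
  atom 7: C, bond orders sum to 3 (valence 4) → 1 H
  atom 8: C, bond orders sum to 4 (valence 4) → 0 H
  atom 9: C, bond orders sum to 4 (valence 4) → 0 H
  atom 10: C, bond orders sum to 4 (valence 4) → 0 H
  atom 11: C, bond orders sum to 4 (valence 4) → 0 H
  atom 12: O, bond orders sum to 2 (valence 2) → 0 H
  atom 13: O, bond orders sum to 2 (valence 2) → 0 H
  atom 14: C, bond orders sum to 1 (valence 4) → 3 H
  atom 15: C, bond orders sum to 3 (valence 4) → 1 H
  atom 16: C, bond orders sum to 3 (valence 4) → 1 H
  atom 17: C, bond orders sum to 3 (valence 4) → 1 H
  atom 18: C, bond orders sum to 4 (valence 4) → 0 H
  atom 19: C, bond orders sum to 4 (valence 4) → 0 H
  atom 20: O, bond orders sum to 2 (valence 2) → 0 H
  atom 21: O, bond orders sum to 2 (valence 2) → 0 H
  atom 22: C, bond orders sum to 1 (valence 4) → 3 H
Totals → C:17, H:16, O:5.
In Hill order: C17H16O5.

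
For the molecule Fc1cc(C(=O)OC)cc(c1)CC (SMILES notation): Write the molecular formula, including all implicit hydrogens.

C10H11FO2

Walk through each heavy atom and fill implicit hydrogens from standard valence (C 4, N 3, O 2, S 2, halogen 1); for lowercase aromatic atoms, an aromatic c carries 1 H when it has two neighbours and 0 H with three, and aromatic n carries 0 H:
  atom 1: F (halogen, monovalent) → 0 H
  atom 2: aromatic c, 3 neighbours → 0 H
  atom 3: aromatic c, 2 neighbours → 1 H
  atom 4: aromatic c, 3 neighbours → 0 H
  atom 5: C, bond orders sum to 4 (valence 4) → 0 H
  atom 6: O, bond orders sum to 2 (valence 2) → 0 H
  atom 7: O, bond orders sum to 2 (valence 2) → 0 H
  atom 8: C, bond orders sum to 1 (valence 4) → 3 H
  atom 9: aromatic c, 2 neighbours → 1 H
  atom 10: aromatic c, 3 neighbours → 0 H
  atom 11: aromatic c, 2 neighbours → 1 H
  atom 12: C, bond orders sum to 2 (valence 4) → 2 H
  atom 13: C, bond orders sum to 1 (valence 4) → 3 H
Totals → C:10, H:11, F:1, O:2.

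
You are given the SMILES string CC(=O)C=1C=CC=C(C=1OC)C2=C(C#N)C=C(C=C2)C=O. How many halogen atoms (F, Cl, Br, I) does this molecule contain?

Scan the SMILES for the halogen motif — none present.
Groups that are present: 1 aldehyde, 1 ether, 1 ketone, 1 nitrile.

0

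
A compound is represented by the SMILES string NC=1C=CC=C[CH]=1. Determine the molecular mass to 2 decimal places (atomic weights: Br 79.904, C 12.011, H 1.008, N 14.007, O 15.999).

93.13 g/mol

First, the molecular formula is C6H7N (counting implicit H from valence).
  C: 6 × 12.011 = 72.066
  H: 7 × 1.008 = 7.056
  N: 1 × 14.007 = 14.007
Sum: 6×12.011 + 7×1.008 + 1×14.007 = 93.129 → 93.13 g/mol.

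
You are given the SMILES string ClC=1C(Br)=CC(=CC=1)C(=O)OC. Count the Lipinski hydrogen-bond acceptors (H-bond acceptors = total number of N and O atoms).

2

N atoms: 0; O atoms: 2.
Lipinski HBA = 0 + 2 = 2.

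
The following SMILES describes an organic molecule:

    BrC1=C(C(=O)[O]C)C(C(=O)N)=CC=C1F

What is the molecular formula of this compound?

C9H7BrFNO3

Walk through each heavy atom and fill implicit hydrogens from standard valence (C 4, N 3, O 2, S 2, halogen 1):
  atom 1: Br (halogen, monovalent) → 0 H
  atom 2: C, bond orders sum to 4 (valence 4) → 0 H
  atom 3: C, bond orders sum to 4 (valence 4) → 0 H
  atom 4: C, bond orders sum to 4 (valence 4) → 0 H
  atom 5: O, bond orders sum to 2 (valence 2) → 0 H
  atom 6: O with explicit H count 0
  atom 7: C, bond orders sum to 1 (valence 4) → 3 H
  atom 8: C, bond orders sum to 4 (valence 4) → 0 H
  atom 9: C, bond orders sum to 4 (valence 4) → 0 H
  atom 10: O, bond orders sum to 2 (valence 2) → 0 H
  atom 11: N, bond orders sum to 1 (valence 3) → 2 H
  atom 12: C, bond orders sum to 3 (valence 4) → 1 H
  atom 13: C, bond orders sum to 3 (valence 4) → 1 H
  atom 14: C, bond orders sum to 4 (valence 4) → 0 H
  atom 15: F (halogen, monovalent) → 0 H
Totals → C:9, H:7, Br:1, F:1, N:1, O:3.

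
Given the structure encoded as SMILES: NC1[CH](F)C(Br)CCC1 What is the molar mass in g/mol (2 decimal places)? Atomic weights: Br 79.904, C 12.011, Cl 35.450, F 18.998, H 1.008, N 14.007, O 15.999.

First, the molecular formula is C6H11BrFN (counting implicit H from valence).
  Br: 1 × 79.904 = 79.904
  C: 6 × 12.011 = 72.066
  F: 1 × 18.998 = 18.998
  H: 11 × 1.008 = 11.088
  N: 1 × 14.007 = 14.007
Sum: 1×79.904 + 6×12.011 + 1×18.998 + 11×1.008 + 1×14.007 = 196.063 → 196.06 g/mol.

196.06 g/mol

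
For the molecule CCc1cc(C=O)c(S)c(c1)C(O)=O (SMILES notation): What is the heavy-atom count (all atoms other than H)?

Every atom symbol written in the SMILES (organic subset) is one heavy atom; implicit H are not written.
Heavy atoms by element → C:10, O:3, S:1.
Total: 14.

14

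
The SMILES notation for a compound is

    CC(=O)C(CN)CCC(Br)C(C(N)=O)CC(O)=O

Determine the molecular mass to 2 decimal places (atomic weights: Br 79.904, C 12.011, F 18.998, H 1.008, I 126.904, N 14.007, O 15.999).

First, the molecular formula is C11H19BrN2O4 (counting implicit H from valence).
  Br: 1 × 79.904 = 79.904
  C: 11 × 12.011 = 132.121
  H: 19 × 1.008 = 19.152
  N: 2 × 14.007 = 28.014
  O: 4 × 15.999 = 63.996
Sum: 1×79.904 + 11×12.011 + 19×1.008 + 2×14.007 + 4×15.999 = 323.187 → 323.19 g/mol.

323.19 g/mol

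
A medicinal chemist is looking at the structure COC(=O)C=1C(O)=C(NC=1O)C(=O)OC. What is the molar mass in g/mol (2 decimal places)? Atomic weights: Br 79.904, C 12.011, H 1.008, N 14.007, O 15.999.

215.16 g/mol

First, the molecular formula is C8H9NO6 (counting implicit H from valence).
  C: 8 × 12.011 = 96.088
  H: 9 × 1.008 = 9.072
  N: 1 × 14.007 = 14.007
  O: 6 × 15.999 = 95.994
Sum: 8×12.011 + 9×1.008 + 1×14.007 + 6×15.999 = 215.161 → 215.16 g/mol.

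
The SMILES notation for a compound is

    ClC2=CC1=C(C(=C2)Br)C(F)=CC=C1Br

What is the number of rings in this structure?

2

In SMILES, each pair of matching ring-closure digits denotes one ring-closing bond; the number of such bonds equals the number of independent rings.
Ring-closure bonds here: 2.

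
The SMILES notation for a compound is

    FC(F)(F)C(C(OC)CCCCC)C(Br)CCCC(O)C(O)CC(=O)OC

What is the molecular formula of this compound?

C18H32BrF3O5

Walk through each heavy atom and fill implicit hydrogens from standard valence (C 4, N 3, O 2, S 2, halogen 1):
  atom 1: F (halogen, monovalent) → 0 H
  atom 2: C, bond orders sum to 4 (valence 4) → 0 H
  atom 3: F (halogen, monovalent) → 0 H
  atom 4: F (halogen, monovalent) → 0 H
  atom 5: C, bond orders sum to 3 (valence 4) → 1 H
  atom 6: C, bond orders sum to 3 (valence 4) → 1 H
  atom 7: O, bond orders sum to 2 (valence 2) → 0 H
  atom 8: C, bond orders sum to 1 (valence 4) → 3 H
  atom 9: C, bond orders sum to 2 (valence 4) → 2 H
  atom 10: C, bond orders sum to 2 (valence 4) → 2 H
  atom 11: C, bond orders sum to 2 (valence 4) → 2 H
  atom 12: C, bond orders sum to 2 (valence 4) → 2 H
  atom 13: C, bond orders sum to 1 (valence 4) → 3 H
  atom 14: C, bond orders sum to 3 (valence 4) → 1 H
  atom 15: Br (halogen, monovalent) → 0 H
  atom 16: C, bond orders sum to 2 (valence 4) → 2 H
  atom 17: C, bond orders sum to 2 (valence 4) → 2 H
  atom 18: C, bond orders sum to 2 (valence 4) → 2 H
  atom 19: C, bond orders sum to 3 (valence 4) → 1 H
  atom 20: O, bond orders sum to 1 (valence 2) → 1 H
  atom 21: C, bond orders sum to 3 (valence 4) → 1 H
  atom 22: O, bond orders sum to 1 (valence 2) → 1 H
  atom 23: C, bond orders sum to 2 (valence 4) → 2 H
  atom 24: C, bond orders sum to 4 (valence 4) → 0 H
  atom 25: O, bond orders sum to 2 (valence 2) → 0 H
  atom 26: O, bond orders sum to 2 (valence 2) → 0 H
  atom 27: C, bond orders sum to 1 (valence 4) → 3 H
Totals → C:18, H:32, Br:1, F:3, O:5.
In Hill order: C18H32BrF3O5.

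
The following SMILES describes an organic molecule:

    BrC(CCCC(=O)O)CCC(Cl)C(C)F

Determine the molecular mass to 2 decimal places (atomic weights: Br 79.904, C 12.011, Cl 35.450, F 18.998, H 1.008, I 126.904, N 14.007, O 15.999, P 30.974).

303.60 g/mol

First, the molecular formula is C10H17BrClFO2 (counting implicit H from valence).
  Br: 1 × 79.904 = 79.904
  C: 10 × 12.011 = 120.110
  Cl: 1 × 35.450 = 35.450
  F: 1 × 18.998 = 18.998
  H: 17 × 1.008 = 17.136
  O: 2 × 15.999 = 31.998
Sum: 1×79.904 + 10×12.011 + 1×35.450 + 1×18.998 + 17×1.008 + 2×15.999 = 303.596 → 303.60 g/mol.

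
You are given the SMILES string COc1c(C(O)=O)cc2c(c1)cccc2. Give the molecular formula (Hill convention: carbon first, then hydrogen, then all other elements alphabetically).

Walk through each heavy atom and fill implicit hydrogens from standard valence (C 4, N 3, O 2, S 2, halogen 1); for lowercase aromatic atoms, an aromatic c carries 1 H when it has two neighbours and 0 H with three, and aromatic n carries 0 H:
  atom 1: C, bond orders sum to 1 (valence 4) → 3 H
  atom 2: O, bond orders sum to 2 (valence 2) → 0 H
  atom 3: aromatic c, 3 neighbours → 0 H
  atom 4: aromatic c, 3 neighbours → 0 H
  atom 5: C, bond orders sum to 4 (valence 4) → 0 H
  atom 6: O, bond orders sum to 1 (valence 2) → 1 H
  atom 7: O, bond orders sum to 2 (valence 2) → 0 H
  atom 8: aromatic c, 2 neighbours → 1 H
  atom 9: aromatic c, 3 neighbours → 0 H
  atom 10: aromatic c, 3 neighbours → 0 H
  atom 11: aromatic c, 2 neighbours → 1 H
  atom 12: aromatic c, 2 neighbours → 1 H
  atom 13: aromatic c, 2 neighbours → 1 H
  atom 14: aromatic c, 2 neighbours → 1 H
  atom 15: aromatic c, 2 neighbours → 1 H
Totals → C:12, H:10, O:3.

C12H10O3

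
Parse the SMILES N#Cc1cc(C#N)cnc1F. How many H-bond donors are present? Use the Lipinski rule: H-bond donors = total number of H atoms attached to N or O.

0

Donors: find every N or O and count the H atoms it carries.
  atom 1 (N): bond orders sum to 3 → 0 H
  atom 7 (N): bond orders sum to 3 → 0 H
  atom 9 (N): bond orders sum to 3 → 0 H
Lipinski HBD = 0.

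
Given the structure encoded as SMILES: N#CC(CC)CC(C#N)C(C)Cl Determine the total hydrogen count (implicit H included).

13

Walk through each heavy atom and fill implicit hydrogens from standard valence (C 4, N 3, O 2, S 2, halogen 1):
  atom 1: N, bond orders sum to 3 (valence 3) → 0 H
  atom 2: C, bond orders sum to 4 (valence 4) → 0 H
  atom 3: C, bond orders sum to 3 (valence 4) → 1 H
  atom 4: C, bond orders sum to 2 (valence 4) → 2 H
  atom 5: C, bond orders sum to 1 (valence 4) → 3 H
  atom 6: C, bond orders sum to 2 (valence 4) → 2 H
  atom 7: C, bond orders sum to 3 (valence 4) → 1 H
  atom 8: C, bond orders sum to 4 (valence 4) → 0 H
  atom 9: N, bond orders sum to 3 (valence 3) → 0 H
  atom 10: C, bond orders sum to 3 (valence 4) → 1 H
  atom 11: C, bond orders sum to 1 (valence 4) → 3 H
  atom 12: Cl (halogen, monovalent) → 0 H
Total hydrogens: 13.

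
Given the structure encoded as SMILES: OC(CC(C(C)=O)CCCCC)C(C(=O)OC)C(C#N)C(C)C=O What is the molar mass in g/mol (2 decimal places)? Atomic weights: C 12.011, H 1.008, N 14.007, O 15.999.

339.43 g/mol

First, the molecular formula is C18H29NO5 (counting implicit H from valence).
  C: 18 × 12.011 = 216.198
  H: 29 × 1.008 = 29.232
  N: 1 × 14.007 = 14.007
  O: 5 × 15.999 = 79.995
Sum: 18×12.011 + 29×1.008 + 1×14.007 + 5×15.999 = 339.432 → 339.43 g/mol.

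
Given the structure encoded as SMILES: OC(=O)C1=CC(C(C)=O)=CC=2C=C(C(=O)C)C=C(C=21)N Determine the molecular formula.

Walk through each heavy atom and fill implicit hydrogens from standard valence (C 4, N 3, O 2, S 2, halogen 1):
  atom 1: O, bond orders sum to 1 (valence 2) → 1 H
  atom 2: C, bond orders sum to 4 (valence 4) → 0 H
  atom 3: O, bond orders sum to 2 (valence 2) → 0 H
  atom 4: C, bond orders sum to 4 (valence 4) → 0 H
  atom 5: C, bond orders sum to 3 (valence 4) → 1 H
  atom 6: C, bond orders sum to 4 (valence 4) → 0 H
  atom 7: C, bond orders sum to 4 (valence 4) → 0 H
  atom 8: C, bond orders sum to 1 (valence 4) → 3 H
  atom 9: O, bond orders sum to 2 (valence 2) → 0 H
  atom 10: C, bond orders sum to 3 (valence 4) → 1 H
  atom 11: C, bond orders sum to 4 (valence 4) → 0 H
  atom 12: C, bond orders sum to 3 (valence 4) → 1 H
  atom 13: C, bond orders sum to 4 (valence 4) → 0 H
  atom 14: C, bond orders sum to 4 (valence 4) → 0 H
  atom 15: O, bond orders sum to 2 (valence 2) → 0 H
  atom 16: C, bond orders sum to 1 (valence 4) → 3 H
  atom 17: C, bond orders sum to 3 (valence 4) → 1 H
  atom 18: C, bond orders sum to 4 (valence 4) → 0 H
  atom 19: C, bond orders sum to 4 (valence 4) → 0 H
  atom 20: N, bond orders sum to 1 (valence 3) → 2 H
Totals → C:15, H:13, N:1, O:4.
In Hill order: C15H13NO4.

C15H13NO4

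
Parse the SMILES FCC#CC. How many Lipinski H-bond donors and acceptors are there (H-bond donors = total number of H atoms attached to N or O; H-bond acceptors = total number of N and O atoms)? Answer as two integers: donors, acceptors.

0, 0

Donors: find every N or O and count the H atoms it carries.
  (no N or O atoms present)
Lipinski HBD = 0.
Acceptors: N atoms = 0, O atoms = 0 → HBA = 0.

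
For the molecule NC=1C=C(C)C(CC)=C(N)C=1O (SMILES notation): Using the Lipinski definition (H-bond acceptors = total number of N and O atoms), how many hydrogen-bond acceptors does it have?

3

N atoms: 2; O atoms: 1.
Lipinski HBA = 2 + 1 = 3.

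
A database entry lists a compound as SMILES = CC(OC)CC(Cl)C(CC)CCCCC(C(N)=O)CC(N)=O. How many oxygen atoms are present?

3

Scan the SMILES for O atoms (remember two-letter symbols like Cl and Br are single atoms).
Oxygen count: 3.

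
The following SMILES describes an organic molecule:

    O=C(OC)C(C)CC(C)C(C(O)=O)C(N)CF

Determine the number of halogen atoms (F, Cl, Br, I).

Halogen atoms appear at heavy-atom position 17 (1×F).
Other groups present: 1 carboxylic acid, 1 ester, 1 primary amine.
Halogen count: 1.

1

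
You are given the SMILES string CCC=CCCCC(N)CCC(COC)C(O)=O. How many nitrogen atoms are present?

Scan the SMILES for N atoms (remember two-letter symbols like Cl and Br are single atoms).
Nitrogen count: 1.

1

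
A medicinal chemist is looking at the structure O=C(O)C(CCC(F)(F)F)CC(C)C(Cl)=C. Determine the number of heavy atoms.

Every atom symbol written in the SMILES (organic subset) is one heavy atom; implicit H are not written.
Heavy atoms by element → C:10, Cl:1, F:3, O:2.
Total: 16.

16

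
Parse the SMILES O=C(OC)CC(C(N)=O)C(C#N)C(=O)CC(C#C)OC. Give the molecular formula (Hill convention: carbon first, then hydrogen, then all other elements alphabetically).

Walk through each heavy atom and fill implicit hydrogens from standard valence (C 4, N 3, O 2, S 2, halogen 1):
  atom 1: O, bond orders sum to 2 (valence 2) → 0 H
  atom 2: C, bond orders sum to 4 (valence 4) → 0 H
  atom 3: O, bond orders sum to 2 (valence 2) → 0 H
  atom 4: C, bond orders sum to 1 (valence 4) → 3 H
  atom 5: C, bond orders sum to 2 (valence 4) → 2 H
  atom 6: C, bond orders sum to 3 (valence 4) → 1 H
  atom 7: C, bond orders sum to 4 (valence 4) → 0 H
  atom 8: N, bond orders sum to 1 (valence 3) → 2 H
  atom 9: O, bond orders sum to 2 (valence 2) → 0 H
  atom 10: C, bond orders sum to 3 (valence 4) → 1 H
  atom 11: C, bond orders sum to 4 (valence 4) → 0 H
  atom 12: N, bond orders sum to 3 (valence 3) → 0 H
  atom 13: C, bond orders sum to 4 (valence 4) → 0 H
  atom 14: O, bond orders sum to 2 (valence 2) → 0 H
  atom 15: C, bond orders sum to 2 (valence 4) → 2 H
  atom 16: C, bond orders sum to 3 (valence 4) → 1 H
  atom 17: C, bond orders sum to 4 (valence 4) → 0 H
  atom 18: C, bond orders sum to 3 (valence 4) → 1 H
  atom 19: O, bond orders sum to 2 (valence 2) → 0 H
  atom 20: C, bond orders sum to 1 (valence 4) → 3 H
Totals → C:13, H:16, N:2, O:5.

C13H16N2O5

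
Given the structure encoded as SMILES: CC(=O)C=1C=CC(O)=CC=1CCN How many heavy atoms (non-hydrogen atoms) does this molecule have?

Every atom symbol written in the SMILES (organic subset) is one heavy atom; implicit H are not written.
Heavy atoms by element → C:10, N:1, O:2.
Total: 13.

13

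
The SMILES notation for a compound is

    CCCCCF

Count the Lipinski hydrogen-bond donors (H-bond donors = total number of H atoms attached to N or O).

Donors: find every N or O and count the H atoms it carries.
  (no N or O atoms present)
Lipinski HBD = 0.

0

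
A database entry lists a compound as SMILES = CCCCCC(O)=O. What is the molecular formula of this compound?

C6H12O2

Walk through each heavy atom and fill implicit hydrogens from standard valence (C 4, N 3, O 2, S 2, halogen 1):
  atom 1: C, bond orders sum to 1 (valence 4) → 3 H
  atom 2: C, bond orders sum to 2 (valence 4) → 2 H
  atom 3: C, bond orders sum to 2 (valence 4) → 2 H
  atom 4: C, bond orders sum to 2 (valence 4) → 2 H
  atom 5: C, bond orders sum to 2 (valence 4) → 2 H
  atom 6: C, bond orders sum to 4 (valence 4) → 0 H
  atom 7: O, bond orders sum to 1 (valence 2) → 1 H
  atom 8: O, bond orders sum to 2 (valence 2) → 0 H
Totals → C:6, H:12, O:2.
In Hill order: C6H12O2.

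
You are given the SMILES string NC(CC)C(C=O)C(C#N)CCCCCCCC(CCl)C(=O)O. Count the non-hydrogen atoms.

Every atom symbol written in the SMILES (organic subset) is one heavy atom; implicit H are not written.
Heavy atoms by element → C:17, Cl:1, N:2, O:3.
Total: 23.

23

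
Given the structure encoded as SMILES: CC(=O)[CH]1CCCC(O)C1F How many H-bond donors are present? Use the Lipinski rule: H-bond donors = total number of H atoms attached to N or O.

Donors: find every N or O and count the H atoms it carries.
  atom 3 (O): bond orders sum to 2 → 0 H
  atom 9 (O): bond orders sum to 1 → 1 H
Lipinski HBD = 1.

1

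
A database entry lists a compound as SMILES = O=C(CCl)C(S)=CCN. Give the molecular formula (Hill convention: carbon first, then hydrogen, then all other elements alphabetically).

Walk through each heavy atom and fill implicit hydrogens from standard valence (C 4, N 3, O 2, S 2, halogen 1):
  atom 1: O, bond orders sum to 2 (valence 2) → 0 H
  atom 2: C, bond orders sum to 4 (valence 4) → 0 H
  atom 3: C, bond orders sum to 2 (valence 4) → 2 H
  atom 4: Cl (halogen, monovalent) → 0 H
  atom 5: C, bond orders sum to 4 (valence 4) → 0 H
  atom 6: S, bond orders sum to 1 (valence 2) → 1 H
  atom 7: C, bond orders sum to 3 (valence 4) → 1 H
  atom 8: C, bond orders sum to 2 (valence 4) → 2 H
  atom 9: N, bond orders sum to 1 (valence 3) → 2 H
Totals → C:5, H:8, Cl:1, N:1, O:1, S:1.
In Hill order: C5H8ClNOS.

C5H8ClNOS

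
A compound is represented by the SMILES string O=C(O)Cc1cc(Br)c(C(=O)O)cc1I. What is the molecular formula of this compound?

Walk through each heavy atom and fill implicit hydrogens from standard valence (C 4, N 3, O 2, S 2, halogen 1); for lowercase aromatic atoms, an aromatic c carries 1 H when it has two neighbours and 0 H with three, and aromatic n carries 0 H:
  atom 1: O, bond orders sum to 2 (valence 2) → 0 H
  atom 2: C, bond orders sum to 4 (valence 4) → 0 H
  atom 3: O, bond orders sum to 1 (valence 2) → 1 H
  atom 4: C, bond orders sum to 2 (valence 4) → 2 H
  atom 5: aromatic c, 3 neighbours → 0 H
  atom 6: aromatic c, 2 neighbours → 1 H
  atom 7: aromatic c, 3 neighbours → 0 H
  atom 8: Br (halogen, monovalent) → 0 H
  atom 9: aromatic c, 3 neighbours → 0 H
  atom 10: C, bond orders sum to 4 (valence 4) → 0 H
  atom 11: O, bond orders sum to 2 (valence 2) → 0 H
  atom 12: O, bond orders sum to 1 (valence 2) → 1 H
  atom 13: aromatic c, 2 neighbours → 1 H
  atom 14: aromatic c, 3 neighbours → 0 H
  atom 15: I (halogen, monovalent) → 0 H
Totals → C:9, H:6, Br:1, I:1, O:4.

C9H6BrIO4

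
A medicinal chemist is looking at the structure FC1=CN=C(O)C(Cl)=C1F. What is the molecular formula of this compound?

C5H2ClF2NO

Walk through each heavy atom and fill implicit hydrogens from standard valence (C 4, N 3, O 2, S 2, halogen 1):
  atom 1: F (halogen, monovalent) → 0 H
  atom 2: C, bond orders sum to 4 (valence 4) → 0 H
  atom 3: C, bond orders sum to 3 (valence 4) → 1 H
  atom 4: N, bond orders sum to 3 (valence 3) → 0 H
  atom 5: C, bond orders sum to 4 (valence 4) → 0 H
  atom 6: O, bond orders sum to 1 (valence 2) → 1 H
  atom 7: C, bond orders sum to 4 (valence 4) → 0 H
  atom 8: Cl (halogen, monovalent) → 0 H
  atom 9: C, bond orders sum to 4 (valence 4) → 0 H
  atom 10: F (halogen, monovalent) → 0 H
Totals → C:5, H:2, Cl:1, F:2, N:1, O:1.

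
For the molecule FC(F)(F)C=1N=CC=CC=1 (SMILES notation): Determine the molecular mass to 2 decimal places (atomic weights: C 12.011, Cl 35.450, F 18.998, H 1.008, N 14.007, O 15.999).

First, the molecular formula is C6H4F3N (counting implicit H from valence).
  C: 6 × 12.011 = 72.066
  F: 3 × 18.998 = 56.994
  H: 4 × 1.008 = 4.032
  N: 1 × 14.007 = 14.007
Sum: 6×12.011 + 3×18.998 + 4×1.008 + 1×14.007 = 147.099 → 147.10 g/mol.

147.10 g/mol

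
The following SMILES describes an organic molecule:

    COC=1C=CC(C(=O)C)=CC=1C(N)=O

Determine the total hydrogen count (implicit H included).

Walk through each heavy atom and fill implicit hydrogens from standard valence (C 4, N 3, O 2, S 2, halogen 1):
  atom 1: C, bond orders sum to 1 (valence 4) → 3 H
  atom 2: O, bond orders sum to 2 (valence 2) → 0 H
  atom 3: C, bond orders sum to 4 (valence 4) → 0 H
  atom 4: C, bond orders sum to 3 (valence 4) → 1 H
  atom 5: C, bond orders sum to 3 (valence 4) → 1 H
  atom 6: C, bond orders sum to 4 (valence 4) → 0 H
  atom 7: C, bond orders sum to 4 (valence 4) → 0 H
  atom 8: O, bond orders sum to 2 (valence 2) → 0 H
  atom 9: C, bond orders sum to 1 (valence 4) → 3 H
  atom 10: C, bond orders sum to 3 (valence 4) → 1 H
  atom 11: C, bond orders sum to 4 (valence 4) → 0 H
  atom 12: C, bond orders sum to 4 (valence 4) → 0 H
  atom 13: N, bond orders sum to 1 (valence 3) → 2 H
  atom 14: O, bond orders sum to 2 (valence 2) → 0 H
Total hydrogens: 11.

11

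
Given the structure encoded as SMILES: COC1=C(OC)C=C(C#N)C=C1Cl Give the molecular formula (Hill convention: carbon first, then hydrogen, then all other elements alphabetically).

Walk through each heavy atom and fill implicit hydrogens from standard valence (C 4, N 3, O 2, S 2, halogen 1):
  atom 1: C, bond orders sum to 1 (valence 4) → 3 H
  atom 2: O, bond orders sum to 2 (valence 2) → 0 H
  atom 3: C, bond orders sum to 4 (valence 4) → 0 H
  atom 4: C, bond orders sum to 4 (valence 4) → 0 H
  atom 5: O, bond orders sum to 2 (valence 2) → 0 H
  atom 6: C, bond orders sum to 1 (valence 4) → 3 H
  atom 7: C, bond orders sum to 3 (valence 4) → 1 H
  atom 8: C, bond orders sum to 4 (valence 4) → 0 H
  atom 9: C, bond orders sum to 4 (valence 4) → 0 H
  atom 10: N, bond orders sum to 3 (valence 3) → 0 H
  atom 11: C, bond orders sum to 3 (valence 4) → 1 H
  atom 12: C, bond orders sum to 4 (valence 4) → 0 H
  atom 13: Cl (halogen, monovalent) → 0 H
Totals → C:9, H:8, Cl:1, N:1, O:2.
In Hill order: C9H8ClNO2.

C9H8ClNO2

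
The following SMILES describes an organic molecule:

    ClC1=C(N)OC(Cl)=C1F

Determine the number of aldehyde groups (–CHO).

0

Scan the SMILES for the aldehyde motif — none present.
Groups that are present: 1 primary amine.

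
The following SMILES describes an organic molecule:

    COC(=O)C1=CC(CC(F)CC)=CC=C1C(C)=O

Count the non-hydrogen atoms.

18

Every atom symbol written in the SMILES (organic subset) is one heavy atom; implicit H are not written.
Heavy atoms by element → C:14, F:1, O:3.
Total: 18.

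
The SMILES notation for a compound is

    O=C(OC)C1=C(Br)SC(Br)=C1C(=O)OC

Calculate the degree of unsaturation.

Degree of unsaturation = (number of rings) + (number of π bonds).
Ring closures in the SMILES: 1.
π bonds: 4 double bonds (each 1 DoU) → 4 DoU from unsaturation.
Total DoU = 1 + 4 = 5.

5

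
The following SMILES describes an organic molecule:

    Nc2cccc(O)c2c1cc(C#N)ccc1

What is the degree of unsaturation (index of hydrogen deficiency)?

Molecular formula: C13H10N2O.
DoU = (2C + 2 + N − H − X) / 2, where X is the halogen count and O/S are ignored.
    = (2·13 + 2 + 2 − 10 − 0) / 2 = 20 / 2 = 10.

10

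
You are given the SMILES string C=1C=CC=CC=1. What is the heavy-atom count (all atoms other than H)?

Every atom symbol written in the SMILES (organic subset) is one heavy atom; implicit H are not written.
Heavy atoms by element → C:6.
Total: 6.

6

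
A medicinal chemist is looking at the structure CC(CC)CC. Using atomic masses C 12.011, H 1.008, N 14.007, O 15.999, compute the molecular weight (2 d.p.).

86.18 g/mol

First, the molecular formula is C6H14 (counting implicit H from valence).
  C: 6 × 12.011 = 72.066
  H: 14 × 1.008 = 14.112
Sum: 6×12.011 + 14×1.008 = 86.178 → 86.18 g/mol.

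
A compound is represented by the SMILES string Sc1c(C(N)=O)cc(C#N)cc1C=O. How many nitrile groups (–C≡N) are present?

The nitrile motif appears at heavy-atom position 9 in the SMILES.
Other groups present: 1 aldehyde, 1 amide, 1 thiol.
Nitrile count: 1.

1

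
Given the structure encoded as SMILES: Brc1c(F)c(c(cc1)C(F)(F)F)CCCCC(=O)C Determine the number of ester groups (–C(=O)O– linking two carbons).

0

Scan the SMILES for the ester motif — none present.
Groups that are present: 1 ketone.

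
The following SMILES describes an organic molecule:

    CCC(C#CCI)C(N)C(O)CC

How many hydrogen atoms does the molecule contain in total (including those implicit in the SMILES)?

18

Walk through each heavy atom and fill implicit hydrogens from standard valence (C 4, N 3, O 2, S 2, halogen 1):
  atom 1: C, bond orders sum to 1 (valence 4) → 3 H
  atom 2: C, bond orders sum to 2 (valence 4) → 2 H
  atom 3: C, bond orders sum to 3 (valence 4) → 1 H
  atom 4: C, bond orders sum to 4 (valence 4) → 0 H
  atom 5: C, bond orders sum to 4 (valence 4) → 0 H
  atom 6: C, bond orders sum to 2 (valence 4) → 2 H
  atom 7: I (halogen, monovalent) → 0 H
  atom 8: C, bond orders sum to 3 (valence 4) → 1 H
  atom 9: N, bond orders sum to 1 (valence 3) → 2 H
  atom 10: C, bond orders sum to 3 (valence 4) → 1 H
  atom 11: O, bond orders sum to 1 (valence 2) → 1 H
  atom 12: C, bond orders sum to 2 (valence 4) → 2 H
  atom 13: C, bond orders sum to 1 (valence 4) → 3 H
Total hydrogens: 18.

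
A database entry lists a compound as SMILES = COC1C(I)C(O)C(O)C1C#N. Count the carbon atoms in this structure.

7

Count every carbon token in the SMILES (each C, including those in ring-closure positions and inside branches).
Carbon count: 7.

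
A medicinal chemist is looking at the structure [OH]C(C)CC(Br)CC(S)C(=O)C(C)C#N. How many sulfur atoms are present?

1

Scan the SMILES for S atoms (remember two-letter symbols like Cl and Br are single atoms).
Sulfur count: 1.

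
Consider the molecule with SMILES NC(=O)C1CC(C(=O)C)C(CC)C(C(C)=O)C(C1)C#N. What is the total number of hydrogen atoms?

Walk through each heavy atom and fill implicit hydrogens from standard valence (C 4, N 3, O 2, S 2, halogen 1):
  atom 1: N, bond orders sum to 1 (valence 3) → 2 H
  atom 2: C, bond orders sum to 4 (valence 4) → 0 H
  atom 3: O, bond orders sum to 2 (valence 2) → 0 H
  atom 4: C, bond orders sum to 3 (valence 4) → 1 H
  atom 5: C, bond orders sum to 2 (valence 4) → 2 H
  atom 6: C, bond orders sum to 3 (valence 4) → 1 H
  atom 7: C, bond orders sum to 4 (valence 4) → 0 H
  atom 8: O, bond orders sum to 2 (valence 2) → 0 H
  atom 9: C, bond orders sum to 1 (valence 4) → 3 H
  atom 10: C, bond orders sum to 3 (valence 4) → 1 H
  atom 11: C, bond orders sum to 2 (valence 4) → 2 H
  atom 12: C, bond orders sum to 1 (valence 4) → 3 H
  atom 13: C, bond orders sum to 3 (valence 4) → 1 H
  atom 14: C, bond orders sum to 4 (valence 4) → 0 H
  atom 15: C, bond orders sum to 1 (valence 4) → 3 H
  atom 16: O, bond orders sum to 2 (valence 2) → 0 H
  atom 17: C, bond orders sum to 3 (valence 4) → 1 H
  atom 18: C, bond orders sum to 2 (valence 4) → 2 H
  atom 19: C, bond orders sum to 4 (valence 4) → 0 H
  atom 20: N, bond orders sum to 3 (valence 3) → 0 H
Total hydrogens: 22.

22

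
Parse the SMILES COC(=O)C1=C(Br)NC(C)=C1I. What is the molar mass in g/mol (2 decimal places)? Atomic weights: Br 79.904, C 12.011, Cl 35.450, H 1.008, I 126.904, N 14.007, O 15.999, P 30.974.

343.95 g/mol

First, the molecular formula is C7H7BrINO2 (counting implicit H from valence).
  Br: 1 × 79.904 = 79.904
  C: 7 × 12.011 = 84.077
  H: 7 × 1.008 = 7.056
  I: 1 × 126.904 = 126.904
  N: 1 × 14.007 = 14.007
  O: 2 × 15.999 = 31.998
Sum: 1×79.904 + 7×12.011 + 7×1.008 + 1×126.904 + 1×14.007 + 2×15.999 = 343.946 → 343.95 g/mol.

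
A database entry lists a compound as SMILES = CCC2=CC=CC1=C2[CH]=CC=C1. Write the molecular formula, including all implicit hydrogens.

Walk through each heavy atom and fill implicit hydrogens from standard valence (C 4, N 3, O 2, S 2, halogen 1):
  atom 1: C, bond orders sum to 1 (valence 4) → 3 H
  atom 2: C, bond orders sum to 2 (valence 4) → 2 H
  atom 3: C, bond orders sum to 4 (valence 4) → 0 H
  atom 4: C, bond orders sum to 3 (valence 4) → 1 H
  atom 5: C, bond orders sum to 3 (valence 4) → 1 H
  atom 6: C, bond orders sum to 3 (valence 4) → 1 H
  atom 7: C, bond orders sum to 4 (valence 4) → 0 H
  atom 8: C, bond orders sum to 4 (valence 4) → 0 H
  atom 9: C with explicit H count 1
  atom 10: C, bond orders sum to 3 (valence 4) → 1 H
  atom 11: C, bond orders sum to 3 (valence 4) → 1 H
  atom 12: C, bond orders sum to 3 (valence 4) → 1 H
Totals → C:12, H:12.

C12H12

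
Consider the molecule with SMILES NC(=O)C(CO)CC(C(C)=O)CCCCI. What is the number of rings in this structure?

0

In SMILES, each pair of matching ring-closure digits denotes one ring-closing bond; the number of such bonds equals the number of independent rings.
Ring-closure bonds here: 0.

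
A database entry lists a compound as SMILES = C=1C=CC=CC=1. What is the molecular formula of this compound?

Walk through each heavy atom and fill implicit hydrogens from standard valence (C 4, N 3, O 2, S 2, halogen 1):
  atom 1: C, bond orders sum to 3 (valence 4) → 1 H
  atom 2: C, bond orders sum to 3 (valence 4) → 1 H
  atom 3: C, bond orders sum to 3 (valence 4) → 1 H
  atom 4: C, bond orders sum to 3 (valence 4) → 1 H
  atom 5: C, bond orders sum to 3 (valence 4) → 1 H
  atom 6: C, bond orders sum to 3 (valence 4) → 1 H
Totals → C:6, H:6.

C6H6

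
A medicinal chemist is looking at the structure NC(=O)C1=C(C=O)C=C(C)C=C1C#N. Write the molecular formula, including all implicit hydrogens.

Walk through each heavy atom and fill implicit hydrogens from standard valence (C 4, N 3, O 2, S 2, halogen 1):
  atom 1: N, bond orders sum to 1 (valence 3) → 2 H
  atom 2: C, bond orders sum to 4 (valence 4) → 0 H
  atom 3: O, bond orders sum to 2 (valence 2) → 0 H
  atom 4: C, bond orders sum to 4 (valence 4) → 0 H
  atom 5: C, bond orders sum to 4 (valence 4) → 0 H
  atom 6: C, bond orders sum to 3 (valence 4) → 1 H
  atom 7: O, bond orders sum to 2 (valence 2) → 0 H
  atom 8: C, bond orders sum to 3 (valence 4) → 1 H
  atom 9: C, bond orders sum to 4 (valence 4) → 0 H
  atom 10: C, bond orders sum to 1 (valence 4) → 3 H
  atom 11: C, bond orders sum to 3 (valence 4) → 1 H
  atom 12: C, bond orders sum to 4 (valence 4) → 0 H
  atom 13: C, bond orders sum to 4 (valence 4) → 0 H
  atom 14: N, bond orders sum to 3 (valence 3) → 0 H
Totals → C:10, H:8, N:2, O:2.

C10H8N2O2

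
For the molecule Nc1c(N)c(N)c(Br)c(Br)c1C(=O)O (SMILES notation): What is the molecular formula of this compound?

C7H7Br2N3O2

Walk through each heavy atom and fill implicit hydrogens from standard valence (C 4, N 3, O 2, S 2, halogen 1); for lowercase aromatic atoms, an aromatic c carries 1 H when it has two neighbours and 0 H with three, and aromatic n carries 0 H:
  atom 1: N, bond orders sum to 1 (valence 3) → 2 H
  atom 2: aromatic c, 3 neighbours → 0 H
  atom 3: aromatic c, 3 neighbours → 0 H
  atom 4: N, bond orders sum to 1 (valence 3) → 2 H
  atom 5: aromatic c, 3 neighbours → 0 H
  atom 6: N, bond orders sum to 1 (valence 3) → 2 H
  atom 7: aromatic c, 3 neighbours → 0 H
  atom 8: Br (halogen, monovalent) → 0 H
  atom 9: aromatic c, 3 neighbours → 0 H
  atom 10: Br (halogen, monovalent) → 0 H
  atom 11: aromatic c, 3 neighbours → 0 H
  atom 12: C, bond orders sum to 4 (valence 4) → 0 H
  atom 13: O, bond orders sum to 2 (valence 2) → 0 H
  atom 14: O, bond orders sum to 1 (valence 2) → 1 H
Totals → C:7, H:7, Br:2, N:3, O:2.
In Hill order: C7H7Br2N3O2.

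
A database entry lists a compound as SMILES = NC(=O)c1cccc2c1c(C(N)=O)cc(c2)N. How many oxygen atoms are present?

2

Scan the SMILES for O atoms (remember two-letter symbols like Cl and Br are single atoms).
Oxygen count: 2.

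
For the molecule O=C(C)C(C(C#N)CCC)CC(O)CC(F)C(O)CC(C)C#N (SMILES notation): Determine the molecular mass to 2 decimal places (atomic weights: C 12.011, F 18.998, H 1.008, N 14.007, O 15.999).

First, the molecular formula is C17H27FN2O3 (counting implicit H from valence).
  C: 17 × 12.011 = 204.187
  F: 1 × 18.998 = 18.998
  H: 27 × 1.008 = 27.216
  N: 2 × 14.007 = 28.014
  O: 3 × 15.999 = 47.997
Sum: 17×12.011 + 1×18.998 + 27×1.008 + 2×14.007 + 3×15.999 = 326.412 → 326.41 g/mol.

326.41 g/mol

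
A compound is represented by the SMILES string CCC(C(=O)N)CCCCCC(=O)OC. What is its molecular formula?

C11H21NO3

Walk through each heavy atom and fill implicit hydrogens from standard valence (C 4, N 3, O 2, S 2, halogen 1):
  atom 1: C, bond orders sum to 1 (valence 4) → 3 H
  atom 2: C, bond orders sum to 2 (valence 4) → 2 H
  atom 3: C, bond orders sum to 3 (valence 4) → 1 H
  atom 4: C, bond orders sum to 4 (valence 4) → 0 H
  atom 5: O, bond orders sum to 2 (valence 2) → 0 H
  atom 6: N, bond orders sum to 1 (valence 3) → 2 H
  atom 7: C, bond orders sum to 2 (valence 4) → 2 H
  atom 8: C, bond orders sum to 2 (valence 4) → 2 H
  atom 9: C, bond orders sum to 2 (valence 4) → 2 H
  atom 10: C, bond orders sum to 2 (valence 4) → 2 H
  atom 11: C, bond orders sum to 2 (valence 4) → 2 H
  atom 12: C, bond orders sum to 4 (valence 4) → 0 H
  atom 13: O, bond orders sum to 2 (valence 2) → 0 H
  atom 14: O, bond orders sum to 2 (valence 2) → 0 H
  atom 15: C, bond orders sum to 1 (valence 4) → 3 H
Totals → C:11, H:21, N:1, O:3.
In Hill order: C11H21NO3.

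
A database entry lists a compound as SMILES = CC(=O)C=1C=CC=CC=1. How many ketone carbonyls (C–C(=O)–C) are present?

The ketone motif appears at heavy-atom position 2 in the SMILES.
Ketone count: 1.

1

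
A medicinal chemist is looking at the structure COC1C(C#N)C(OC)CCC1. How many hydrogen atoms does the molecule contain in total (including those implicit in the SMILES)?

15

Walk through each heavy atom and fill implicit hydrogens from standard valence (C 4, N 3, O 2, S 2, halogen 1):
  atom 1: C, bond orders sum to 1 (valence 4) → 3 H
  atom 2: O, bond orders sum to 2 (valence 2) → 0 H
  atom 3: C, bond orders sum to 3 (valence 4) → 1 H
  atom 4: C, bond orders sum to 3 (valence 4) → 1 H
  atom 5: C, bond orders sum to 4 (valence 4) → 0 H
  atom 6: N, bond orders sum to 3 (valence 3) → 0 H
  atom 7: C, bond orders sum to 3 (valence 4) → 1 H
  atom 8: O, bond orders sum to 2 (valence 2) → 0 H
  atom 9: C, bond orders sum to 1 (valence 4) → 3 H
  atom 10: C, bond orders sum to 2 (valence 4) → 2 H
  atom 11: C, bond orders sum to 2 (valence 4) → 2 H
  atom 12: C, bond orders sum to 2 (valence 4) → 2 H
Total hydrogens: 15.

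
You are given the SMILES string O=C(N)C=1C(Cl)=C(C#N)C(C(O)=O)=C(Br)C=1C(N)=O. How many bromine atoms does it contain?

Scan the SMILES for Br atoms (remember two-letter symbols like Cl and Br are single atoms).
Bromine count: 1.

1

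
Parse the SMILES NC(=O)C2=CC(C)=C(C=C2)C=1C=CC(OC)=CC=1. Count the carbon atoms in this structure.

15

Count every carbon token in the SMILES (each C, including those in ring-closure positions and inside branches).
Carbon count: 15.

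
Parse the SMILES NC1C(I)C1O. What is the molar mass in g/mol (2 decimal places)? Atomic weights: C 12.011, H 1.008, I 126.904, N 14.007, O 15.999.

198.99 g/mol

First, the molecular formula is C3H6INO (counting implicit H from valence).
  C: 3 × 12.011 = 36.033
  H: 6 × 1.008 = 6.048
  I: 1 × 126.904 = 126.904
  N: 1 × 14.007 = 14.007
  O: 1 × 15.999 = 15.999
Sum: 3×12.011 + 6×1.008 + 1×126.904 + 1×14.007 + 1×15.999 = 198.991 → 198.99 g/mol.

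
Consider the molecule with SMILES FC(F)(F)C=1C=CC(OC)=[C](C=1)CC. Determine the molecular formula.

Walk through each heavy atom and fill implicit hydrogens from standard valence (C 4, N 3, O 2, S 2, halogen 1):
  atom 1: F (halogen, monovalent) → 0 H
  atom 2: C, bond orders sum to 4 (valence 4) → 0 H
  atom 3: F (halogen, monovalent) → 0 H
  atom 4: F (halogen, monovalent) → 0 H
  atom 5: C, bond orders sum to 4 (valence 4) → 0 H
  atom 6: C, bond orders sum to 3 (valence 4) → 1 H
  atom 7: C, bond orders sum to 3 (valence 4) → 1 H
  atom 8: C, bond orders sum to 4 (valence 4) → 0 H
  atom 9: O, bond orders sum to 2 (valence 2) → 0 H
  atom 10: C, bond orders sum to 1 (valence 4) → 3 H
  atom 11: C with explicit H count 0
  atom 12: C, bond orders sum to 3 (valence 4) → 1 H
  atom 13: C, bond orders sum to 2 (valence 4) → 2 H
  atom 14: C, bond orders sum to 1 (valence 4) → 3 H
Totals → C:10, H:11, F:3, O:1.

C10H11F3O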